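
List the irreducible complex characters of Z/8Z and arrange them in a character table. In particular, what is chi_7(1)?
Character table of Z/8Z (irreps indexed chi_0,...,chi_7 with chi_k(m) = zeta_8^(k*m), zeta_8 = exp(2*pi*i/8)):
  irrep \ class  {0} (size 1)  {1} (size 1)    {2} (size 1)  {3} (size 1)    {4} (size 1)  {5} (size 1)    {6} (size 1)  {7} (size 1)  
  chi_0          1             1               1             1               1             1               1             1             
  chi_1          1             exp(I*pi/4)     I             exp(3*I*pi/4)   -1            exp(-3*I*pi/4)  -I            exp(-I*pi/4)  
  chi_2          1             I               -1            -I              1             I               -1            -I            
  chi_3          1             exp(3*I*pi/4)   -I            exp(I*pi/4)     -1            exp(-I*pi/4)    I             exp(-3*I*pi/4)
  chi_4          1             -1              1             -1              1             -1              1             -1            
  chi_5          1             exp(-3*I*pi/4)  I             exp(-I*pi/4)    -1            exp(I*pi/4)     -I            exp(3*I*pi/4) 
  chi_6          1             -I              -1            I               1             -I              -1            I             
  chi_7          1             exp(-I*pi/4)    -I            exp(-3*I*pi/4)  -1            exp(3*I*pi/4)   I             exp(I*pi/4)   

Spot check: chi_7(1) = zeta_8^(7*1) = zeta_8^7 = exp(-I*pi/4).

Solution. Z/8Z is abelian, so all 8 irreducible complex representations are 1-dimensional. They are given by chi_k(m) = zeta_8^(k*m) for k = 0,...,7. Row orthogonality: sum_m chi_k(m) conj(chi_l(m)) = 8 * [k = l].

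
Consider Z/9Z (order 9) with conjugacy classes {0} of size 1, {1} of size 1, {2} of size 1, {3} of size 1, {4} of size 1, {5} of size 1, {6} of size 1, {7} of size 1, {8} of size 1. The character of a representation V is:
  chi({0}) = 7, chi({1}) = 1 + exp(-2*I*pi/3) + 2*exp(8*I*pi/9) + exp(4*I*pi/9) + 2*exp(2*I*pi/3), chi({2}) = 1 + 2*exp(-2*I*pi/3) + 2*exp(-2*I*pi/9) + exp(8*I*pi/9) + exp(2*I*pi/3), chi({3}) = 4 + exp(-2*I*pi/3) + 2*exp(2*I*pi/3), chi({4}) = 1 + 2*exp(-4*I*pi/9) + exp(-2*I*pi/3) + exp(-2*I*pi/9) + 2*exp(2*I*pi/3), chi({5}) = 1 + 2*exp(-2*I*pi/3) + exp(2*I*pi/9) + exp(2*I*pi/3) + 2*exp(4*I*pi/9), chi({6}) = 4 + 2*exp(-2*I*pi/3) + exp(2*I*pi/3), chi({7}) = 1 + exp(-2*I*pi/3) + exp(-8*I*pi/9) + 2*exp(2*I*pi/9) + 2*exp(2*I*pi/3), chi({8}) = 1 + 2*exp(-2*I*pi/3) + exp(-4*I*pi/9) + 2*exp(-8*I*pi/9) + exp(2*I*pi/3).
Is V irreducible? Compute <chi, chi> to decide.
Not irreducible (reducible): <chi, chi> = 11 > 1.

Solution. <chi, chi> = (1/|G|) sum_C |C| * |chi(C)|^2 = (1/9)[1*|7|^2 + 1*|1 + exp(-2*I*pi/3) + 2*exp(8*I*pi/9) + exp(4*I*pi/9) + 2*exp(2*I*pi/3)|^2 + 1*|1 + 2*exp(-2*I*pi/3) + 2*exp(-2*I*pi/9) + exp(8*I*pi/9) + exp(2*I*pi/3)|^2 + 1*|4 + exp(-2*I*pi/3) + 2*exp(2*I*pi/3)|^2 + 1*|1 + 2*exp(-4*I*pi/9) + exp(-2*I*pi/3) + exp(-2*I*pi/9) + 2*exp(2*I*pi/3)|^2 + 1*|1 + 2*exp(-2*I*pi/3) + exp(2*I*pi/9) + exp(2*I*pi/3) + 2*exp(4*I*pi/9)|^2 + 1*|4 + 2*exp(-2*I*pi/3) + exp(2*I*pi/3)|^2 + 1*|1 + exp(-2*I*pi/3) + exp(-8*I*pi/9) + 2*exp(2*I*pi/9) + 2*exp(2*I*pi/3)|^2 + 1*|1 + 2*exp(-2*I*pi/3) + exp(-4*I*pi/9) + 2*exp(-8*I*pi/9) + exp(2*I*pi/3)|^2]
  = (1/9)[(49) + (11 + 5*exp(-4*I*pi/9) + 5*exp(-2*I*pi/3) + 6*exp(-2*I*pi/9) + 3*exp(-8*I*pi/9) + 3*exp(8*I*pi/9) + 6*exp(2*I*pi/9) + 5*exp(2*I*pi/3) + 5*exp(4*I*pi/9)) + (11 + 6*exp(-4*I*pi/9) + 5*exp(-2*I*pi/3) + 3*exp(-2*I*pi/9) + 5*exp(-8*I*pi/9) + 5*exp(8*I*pi/9) + 3*exp(2*I*pi/9) + 5*exp(2*I*pi/3) + 6*exp(4*I*pi/9)) + (7) + (11 + 5*exp(-2*I*pi/3) + 5*exp(-2*I*pi/9) + 3*exp(-4*I*pi/9) + 6*exp(-8*I*pi/9) + 6*exp(8*I*pi/9) + 3*exp(4*I*pi/9) + 5*exp(2*I*pi/9) + 5*exp(2*I*pi/3)) + (11 + 5*exp(-2*I*pi/3) + 5*exp(-2*I*pi/9) + 3*exp(-4*I*pi/9) + 6*exp(-8*I*pi/9) + 6*exp(8*I*pi/9) + 3*exp(4*I*pi/9) + 5*exp(2*I*pi/9) + 5*exp(2*I*pi/3)) + (7) + (11 + 6*exp(-4*I*pi/9) + 5*exp(-2*I*pi/3) + 3*exp(-2*I*pi/9) + 5*exp(-8*I*pi/9) + 5*exp(8*I*pi/9) + 3*exp(2*I*pi/9) + 5*exp(2*I*pi/3) + 6*exp(4*I*pi/9)) + (11 + 5*exp(-4*I*pi/9) + 5*exp(-2*I*pi/3) + 6*exp(-2*I*pi/9) + 3*exp(-8*I*pi/9) + 3*exp(8*I*pi/9) + 6*exp(2*I*pi/9) + 5*exp(2*I*pi/3) + 5*exp(4*I*pi/9))] = 99/9 = 11.
(Exp terms are combined using exp(i*s)*conj(exp(i*t)) = exp(i*(s-t)), and sums of them are collapsed using the identity that for every m > 1 the m distinct m-th roots of unity sum to 0, e.g. 1 + exp(2*I*pi/3) + exp(-2*I*pi/3) = 0.)
A character is irreducible iff <chi, chi> = 1, so this representation is reducible.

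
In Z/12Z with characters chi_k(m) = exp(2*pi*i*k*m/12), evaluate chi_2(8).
chi_2(8) = zeta_12^16 = exp(2*I*pi/3)

Proof sketch: chi_2(8) = zeta_12^(2*8) = zeta_12^16. Since zeta_12^12 = 1, this equals zeta_12^4 = exp(2*pi*i*4/12) = exp(2*I*pi/3).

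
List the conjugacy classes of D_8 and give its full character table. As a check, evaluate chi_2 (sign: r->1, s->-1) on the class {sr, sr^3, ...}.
Conjugacy classes: {e} of size 1, {r^4} of size 1, {r^1, r^7} of size 2, {r^2, r^6} of size 2, {r^3, r^5} of size 2, {s, sr^2, ...} of size 4, {sr, sr^3, ...} of size 4.
Character table:
  irrep \ class              {e} (size 1)  {r^4} (size 1)  {r^1, r^7} (size 2)  {r^2, r^6} (size 2)  {r^3, r^5} (size 2)  {s, sr^2, ...} (size 4)  {sr, sr^3, ...} (size 4)
  chi_1 (triv)               1             1               1                    1                    1                    1                        1                       
  chi_2 (sign: r->1, s->-1)  1             1               1                    1                    1                    -1                       -1                      
  chi_3 (r->-1, s->1)        1             1               -1                   1                    -1                   1                        -1                      
  chi_4 (r->-1, s->-1)       1             1               -1                   1                    -1                   -1                       1                       
  chi_5 (2d, j=1)            2             -2              sqrt(2)              0                    -sqrt(2)             0                        0                       
  chi_6 (2d, j=2)            2             2               0                    -2                   0                    0                        0                       
  chi_7 (2d, j=3)            2             -2              -sqrt(2)             0                    sqrt(2)              0                        0                       

Spot check: chi_2 (sign: r->1, s->-1) on {sr, sr^3, ...} = -1.

D_8 has order 2*8 = 16 with 7 conjugacy classes, hence 7 irreducibles. Sum of squared dims 1 + 1 + 1 + 1 + 4 + 4 + 4 = 16 = |G|. Linear characters come from the abelianisation; the 2-dimensional irreps have character r^k -> 2*cos(2*pi*j*k/8), reflections -> 0.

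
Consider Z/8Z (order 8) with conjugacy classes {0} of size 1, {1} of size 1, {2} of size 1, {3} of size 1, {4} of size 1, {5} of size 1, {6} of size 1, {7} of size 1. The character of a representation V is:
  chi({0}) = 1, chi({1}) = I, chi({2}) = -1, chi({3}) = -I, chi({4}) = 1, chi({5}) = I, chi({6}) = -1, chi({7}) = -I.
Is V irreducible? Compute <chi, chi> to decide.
Irreducible: <chi, chi> = 1.

Working: <chi, chi> = (1/|G|) sum_C |C| * |chi(C)|^2 = (1/8)[1*|1|^2 + 1*|I|^2 + 1*|-1|^2 + 1*|-I|^2 + 1*|1|^2 + 1*|I|^2 + 1*|-1|^2 + 1*|-I|^2]
  = (1/8)[(1) + (1) + (1) + (1) + (1) + (1) + (1) + (1)] = 8/8 = 1.
(Exp terms are combined using exp(i*s)*conj(exp(i*t)) = exp(i*(s-t)), and sums of them are collapsed using the identity that for every m > 1 the m distinct m-th roots of unity sum to 0, e.g. 1 + exp(2*I*pi/3) + exp(-2*I*pi/3) = 0.)
A character is irreducible iff <chi, chi> = 1, so this representation is irreducible.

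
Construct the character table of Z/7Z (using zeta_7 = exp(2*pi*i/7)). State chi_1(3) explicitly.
Character table of Z/7Z (irreps indexed chi_0,...,chi_6 with chi_k(m) = zeta_7^(k*m), zeta_7 = exp(2*pi*i/7)):
  irrep \ class  {0} (size 1)  {1} (size 1)    {2} (size 1)    {3} (size 1)    {4} (size 1)    {5} (size 1)    {6} (size 1)  
  chi_0          1             1               1               1               1               1               1             
  chi_1          1             exp(2*I*pi/7)   exp(4*I*pi/7)   exp(6*I*pi/7)   exp(-6*I*pi/7)  exp(-4*I*pi/7)  exp(-2*I*pi/7)
  chi_2          1             exp(4*I*pi/7)   exp(-6*I*pi/7)  exp(-2*I*pi/7)  exp(2*I*pi/7)   exp(6*I*pi/7)   exp(-4*I*pi/7)
  chi_3          1             exp(6*I*pi/7)   exp(-2*I*pi/7)  exp(4*I*pi/7)   exp(-4*I*pi/7)  exp(2*I*pi/7)   exp(-6*I*pi/7)
  chi_4          1             exp(-6*I*pi/7)  exp(2*I*pi/7)   exp(-4*I*pi/7)  exp(4*I*pi/7)   exp(-2*I*pi/7)  exp(6*I*pi/7) 
  chi_5          1             exp(-4*I*pi/7)  exp(6*I*pi/7)   exp(2*I*pi/7)   exp(-2*I*pi/7)  exp(-6*I*pi/7)  exp(4*I*pi/7) 
  chi_6          1             exp(-2*I*pi/7)  exp(-4*I*pi/7)  exp(-6*I*pi/7)  exp(6*I*pi/7)   exp(4*I*pi/7)   exp(2*I*pi/7) 

Spot check: chi_1(3) = zeta_7^(1*3) = zeta_7^3 = exp(6*I*pi/7).

Reasoning: Z/7Z is abelian, so all 7 irreducible complex representations are 1-dimensional. They are given by chi_k(m) = zeta_7^(k*m) for k = 0,...,6. Row orthogonality: sum_m chi_k(m) conj(chi_l(m)) = 7 * [k = l].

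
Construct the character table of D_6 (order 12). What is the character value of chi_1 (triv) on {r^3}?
Conjugacy classes: {e} of size 1, {r^3} of size 1, {r^1, r^5} of size 2, {r^2, r^4} of size 2, {s, sr^2, ...} of size 3, {sr, sr^3, ...} of size 3.
Character table:
  irrep \ class              {e} (size 1)  {r^3} (size 1)  {r^1, r^5} (size 2)  {r^2, r^4} (size 2)  {s, sr^2, ...} (size 3)  {sr, sr^3, ...} (size 3)
  chi_1 (triv)               1             1               1                    1                    1                        1                       
  chi_2 (sign: r->1, s->-1)  1             1               1                    1                    -1                       -1                      
  chi_3 (r->-1, s->1)        1             -1              -1                   1                    1                        -1                      
  chi_4 (r->-1, s->-1)       1             -1              -1                   1                    -1                       1                       
  chi_5 (2d, j=1)            2             -2              1                    -1                   0                        0                       
  chi_6 (2d, j=2)            2             2               -1                   -1                   0                        0                       

Spot check: chi_1 (triv) on {r^3} = 1.

Solution. D_6 has order 2*6 = 12 with 6 conjugacy classes, hence 6 irreducibles. Sum of squared dims 1 + 1 + 1 + 1 + 4 + 4 = 12 = |G|. Linear characters come from the abelianisation; the 2-dimensional irreps have character r^k -> 2*cos(2*pi*j*k/6), reflections -> 0.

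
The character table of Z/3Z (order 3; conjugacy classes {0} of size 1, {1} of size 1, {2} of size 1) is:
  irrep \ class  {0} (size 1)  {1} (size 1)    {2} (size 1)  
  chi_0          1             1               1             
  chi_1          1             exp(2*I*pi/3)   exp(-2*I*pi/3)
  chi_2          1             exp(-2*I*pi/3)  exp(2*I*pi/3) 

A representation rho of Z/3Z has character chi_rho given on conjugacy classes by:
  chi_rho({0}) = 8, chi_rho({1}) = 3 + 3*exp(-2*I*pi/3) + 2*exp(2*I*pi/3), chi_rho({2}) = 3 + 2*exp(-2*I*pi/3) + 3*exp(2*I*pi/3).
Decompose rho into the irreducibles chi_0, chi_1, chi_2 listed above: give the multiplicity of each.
Multiplicities: chi_0: 3, chi_1: 2, chi_2: 3.

Why: Use <chi_rho, chi> = (1/|G|) sum_C |C| * chi_rho(C) * conj(chi(C)) with |G| = 3 for each irreducible chi in the table:
  <chi_rho, chi_0> = (1/3)[1*(8)*conj(1) + 1*(3 + 3*exp(-2*I*pi/3) + 2*exp(2*I*pi/3))*conj(1) + 1*(3 + 2*exp(-2*I*pi/3) + 3*exp(2*I*pi/3))*conj(1)]
      = (1/3)[(8) + (3 + 3*exp(-2*I*pi/3) + 2*exp(2*I*pi/3)) + (3 + 2*exp(-2*I*pi/3) + 3*exp(2*I*pi/3))] = 9/3 = 3
  <chi_rho, chi_1> = (1/3)[1*(8)*conj(1) + 1*(3 + 3*exp(-2*I*pi/3) + 2*exp(2*I*pi/3))*conj(exp(2*I*pi/3)) + 1*(3 + 2*exp(-2*I*pi/3) + 3*exp(2*I*pi/3))*conj(exp(-2*I*pi/3))]
      = (1/3)[(8) + (-1) + (-1)] = 6/3 = 2
  <chi_rho, chi_2> = (1/3)[1*(8)*conj(1) + 1*(3 + 3*exp(-2*I*pi/3) + 2*exp(2*I*pi/3))*conj(exp(-2*I*pi/3)) + 1*(3 + 2*exp(-2*I*pi/3) + 3*exp(2*I*pi/3))*conj(exp(2*I*pi/3))]
      = (1/3)[(8) + (3 + 2*exp(-2*I*pi/3) + 3*exp(2*I*pi/3)) + (3 + 3*exp(-2*I*pi/3) + 2*exp(2*I*pi/3))] = 9/3 = 3
(Exp terms are combined using exp(i*s)*conj(exp(i*t)) = exp(i*(s-t)), and sums of them are collapsed using the identity that for every m > 1 the m distinct m-th roots of unity sum to 0, e.g. 1 + exp(2*I*pi/3) + exp(-2*I*pi/3) = 0.)
Dimension check: dim(rho) = sum (mult * dim) = 3*1 + 2*1 + 3*1 = 8 = chi_rho(e) = 8.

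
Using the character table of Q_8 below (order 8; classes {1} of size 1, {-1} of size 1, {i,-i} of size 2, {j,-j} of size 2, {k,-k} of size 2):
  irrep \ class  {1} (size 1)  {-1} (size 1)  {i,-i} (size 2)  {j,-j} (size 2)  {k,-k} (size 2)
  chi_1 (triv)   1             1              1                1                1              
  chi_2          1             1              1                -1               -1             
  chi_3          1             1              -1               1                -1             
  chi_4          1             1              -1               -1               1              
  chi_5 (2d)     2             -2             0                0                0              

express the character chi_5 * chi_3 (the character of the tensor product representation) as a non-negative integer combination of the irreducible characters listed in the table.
chi_5 tensor chi_3 = chi_5 (all other irreducibles have multiplicity 0).

The character of a tensor product is the pointwise product (chi_5 * chi_3)(C) = chi_5(C) * chi_3(C):
  {1}: (2)*(1), {-1}: (-2)*(1), {i,-i}: (0)*(-1), {j,-j}: (0)*(1), {k,-k}: (0)*(-1)
so (chi_5 * chi_3) takes values
  {1} -> 2, {-1} -> -2, {i,-i} -> 0, {j,-j} -> 0, {k,-k} -> 0.
Now take the inner product of this character with each irreducible chi from the table, <chi_5*chi_3, chi> = (1/8) sum_C |C| (chi_5*chi_3)(C) conj(chi(C)):
  <chi_5*chi_3, chi_1> = (1/8)[1*(2)*conj(1) + 1*(-2)*conj(1) + 2*(0)*conj(1) + 2*(0)*conj(1) + 2*(0)*conj(1)]
      = (1/8)[(2) + (-2) + (0) + (0) + (0)] = 0/8 = 0
  <chi_5*chi_3, chi_2> = (1/8)[1*(2)*conj(1) + 1*(-2)*conj(1) + 2*(0)*conj(1) + 2*(0)*conj(-1) + 2*(0)*conj(-1)]
      = (1/8)[(2) + (-2) + (0) + (0) + (0)] = 0/8 = 0
  <chi_5*chi_3, chi_3> = (1/8)[1*(2)*conj(1) + 1*(-2)*conj(1) + 2*(0)*conj(-1) + 2*(0)*conj(1) + 2*(0)*conj(-1)]
      = (1/8)[(2) + (-2) + (0) + (0) + (0)] = 0/8 = 0
  <chi_5*chi_3, chi_4> = (1/8)[1*(2)*conj(1) + 1*(-2)*conj(1) + 2*(0)*conj(-1) + 2*(0)*conj(-1) + 2*(0)*conj(1)]
      = (1/8)[(2) + (-2) + (0) + (0) + (0)] = 0/8 = 0
  <chi_5*chi_3, chi_5> = (1/8)[1*(2)*conj(2) + 1*(-2)*conj(-2) + 2*(0)*conj(0) + 2*(0)*conj(0) + 2*(0)*conj(0)]
      = (1/8)[(4) + (4) + (0) + (0) + (0)] = 8/8 = 1
Hence the multiplicities are chi_5: 1. Dimension check: dim(chi_5)*dim(chi_3) = 2*1 = 2 and sum (mult * dim) = 1*2 = 2.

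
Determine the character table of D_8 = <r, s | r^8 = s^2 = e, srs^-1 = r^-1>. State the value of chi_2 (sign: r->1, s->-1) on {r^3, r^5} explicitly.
Conjugacy classes: {e} of size 1, {r^4} of size 1, {r^1, r^7} of size 2, {r^2, r^6} of size 2, {r^3, r^5} of size 2, {s, sr^2, ...} of size 4, {sr, sr^3, ...} of size 4.
Character table:
  irrep \ class              {e} (size 1)  {r^4} (size 1)  {r^1, r^7} (size 2)  {r^2, r^6} (size 2)  {r^3, r^5} (size 2)  {s, sr^2, ...} (size 4)  {sr, sr^3, ...} (size 4)
  chi_1 (triv)               1             1               1                    1                    1                    1                        1                       
  chi_2 (sign: r->1, s->-1)  1             1               1                    1                    1                    -1                       -1                      
  chi_3 (r->-1, s->1)        1             1               -1                   1                    -1                   1                        -1                      
  chi_4 (r->-1, s->-1)       1             1               -1                   1                    -1                   -1                       1                       
  chi_5 (2d, j=1)            2             -2              sqrt(2)              0                    -sqrt(2)             0                        0                       
  chi_6 (2d, j=2)            2             2               0                    -2                   0                    0                        0                       
  chi_7 (2d, j=3)            2             -2              -sqrt(2)             0                    sqrt(2)              0                        0                       

Spot check: chi_2 (sign: r->1, s->-1) on {r^3, r^5} = 1.

Details: D_8 has order 2*8 = 16 with 7 conjugacy classes, hence 7 irreducibles. Sum of squared dims 1 + 1 + 1 + 1 + 4 + 4 + 4 = 16 = |G|. Linear characters come from the abelianisation; the 2-dimensional irreps have character r^k -> 2*cos(2*pi*j*k/8), reflections -> 0.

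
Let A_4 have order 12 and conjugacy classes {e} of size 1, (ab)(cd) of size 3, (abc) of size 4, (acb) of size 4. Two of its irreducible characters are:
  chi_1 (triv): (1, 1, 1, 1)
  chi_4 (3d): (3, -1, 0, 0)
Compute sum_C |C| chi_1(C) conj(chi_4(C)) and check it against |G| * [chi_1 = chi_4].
Sum = 0; so <chi_1, chi_4> = 0 (distinct irreducibles are orthogonal).

Compute term by term over conjugacy classes (|C| * chi_1(C) * conj(chi_4(C))):
  1*(1)*conj(3) + 3*(1)*conj(-1) + 4*(1)*conj(0) + 4*(1)*conj(0)
  = (3) + (-3) + (0) + (0)
  = 0.
(Exp terms are combined using exp(i*s)*conj(exp(i*t)) = exp(i*(s-t)), and sums of them are collapsed using the identity that for every m > 1 the m distinct m-th roots of unity sum to 0, e.g. 1 + exp(2*I*pi/3) + exp(-2*I*pi/3) = 0.)
Dividing by |G| = 12 gives 0/12 = 0, matching the row-orthogonality relation <chi_1, chi_4> = [chi_1 = chi_4].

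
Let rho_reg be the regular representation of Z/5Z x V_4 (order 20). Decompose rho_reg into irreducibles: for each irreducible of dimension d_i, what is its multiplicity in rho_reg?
Each irreducible V_i of dimension d_i appears with multiplicity d_i, i.e. rho_reg = (direct sum over all irreducibles V_i) d_i V_i. The irreducible dimensions for Z/5Z x V_4 are 1, 1, 1, 1, 1, 1, 1, 1, 1, 1, 1, 1, 1, 1, 1, 1, 1, 1, 1, 1: 20 irreducibles of dimension 1, each with multiplicity 1. Total dimension 20*1*1 = 20 = |G|.

Derivation: General theorem: in the regular representation of a finite group G, each irreducible appears with multiplicity equal to its dimension. Check: dim(rho_reg) = sum d_i^2 = 1 + 1 + 1 + 1 + 1 + 1 + 1 + 1 + 1 + 1 + 1 + 1 + 1 + 1 + 1 + 1 + 1 + 1 + 1 + 1 = 20 = |G|.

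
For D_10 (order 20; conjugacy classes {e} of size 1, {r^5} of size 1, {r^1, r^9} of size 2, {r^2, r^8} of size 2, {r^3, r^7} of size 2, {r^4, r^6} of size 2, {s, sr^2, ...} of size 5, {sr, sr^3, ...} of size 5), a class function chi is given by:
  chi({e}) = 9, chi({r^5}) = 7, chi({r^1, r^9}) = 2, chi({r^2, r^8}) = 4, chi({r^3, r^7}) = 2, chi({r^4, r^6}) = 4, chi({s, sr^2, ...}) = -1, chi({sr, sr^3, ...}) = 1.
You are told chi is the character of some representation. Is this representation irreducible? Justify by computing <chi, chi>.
Not irreducible (reducible): <chi, chi> = 11 > 1.

Solution. <chi, chi> = (1/|G|) sum_C |C| * |chi(C)|^2 = (1/20)[1*|9|^2 + 1*|7|^2 + 2*|2|^2 + 2*|4|^2 + 2*|2|^2 + 2*|4|^2 + 5*|-1|^2 + 5*|1|^2]
  = (1/20)[(81) + (49) + (8) + (32) + (8) + (32) + (5) + (5)] = 220/20 = 11.
A character is irreducible iff <chi, chi> = 1, so this representation is reducible.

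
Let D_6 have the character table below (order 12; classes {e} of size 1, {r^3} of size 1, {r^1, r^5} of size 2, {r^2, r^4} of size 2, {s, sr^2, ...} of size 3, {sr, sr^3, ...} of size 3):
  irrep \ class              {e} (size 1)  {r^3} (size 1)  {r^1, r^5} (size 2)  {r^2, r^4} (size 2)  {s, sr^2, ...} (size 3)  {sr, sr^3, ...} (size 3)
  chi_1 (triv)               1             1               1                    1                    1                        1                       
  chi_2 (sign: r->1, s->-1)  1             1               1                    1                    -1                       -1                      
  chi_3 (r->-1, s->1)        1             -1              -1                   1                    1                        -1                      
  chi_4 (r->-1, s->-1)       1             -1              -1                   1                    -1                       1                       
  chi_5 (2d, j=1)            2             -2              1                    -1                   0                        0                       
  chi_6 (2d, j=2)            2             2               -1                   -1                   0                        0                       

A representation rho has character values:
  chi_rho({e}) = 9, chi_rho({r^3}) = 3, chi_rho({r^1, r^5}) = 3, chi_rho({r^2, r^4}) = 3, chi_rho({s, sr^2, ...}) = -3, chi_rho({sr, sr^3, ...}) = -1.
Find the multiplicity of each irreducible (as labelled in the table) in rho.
Multiplicities: chi_1: 1, chi_2: 3, chi_3: 0, chi_4: 1, chi_5: 1, chi_6: 1.

Solution. Use <chi_rho, chi> = (1/|G|) sum_C |C| * chi_rho(C) * conj(chi(C)) with |G| = 12 for each irreducible chi in the table:
  <chi_rho, chi_1> = (1/12)[1*(9)*conj(1) + 1*(3)*conj(1) + 2*(3)*conj(1) + 2*(3)*conj(1) + 3*(-3)*conj(1) + 3*(-1)*conj(1)]
      = (1/12)[(9) + (3) + (6) + (6) + (-9) + (-3)] = 12/12 = 1
  <chi_rho, chi_2> = (1/12)[1*(9)*conj(1) + 1*(3)*conj(1) + 2*(3)*conj(1) + 2*(3)*conj(1) + 3*(-3)*conj(-1) + 3*(-1)*conj(-1)]
      = (1/12)[(9) + (3) + (6) + (6) + (9) + (3)] = 36/12 = 3
  <chi_rho, chi_3> = (1/12)[1*(9)*conj(1) + 1*(3)*conj(-1) + 2*(3)*conj(-1) + 2*(3)*conj(1) + 3*(-3)*conj(1) + 3*(-1)*conj(-1)]
      = (1/12)[(9) + (-3) + (-6) + (6) + (-9) + (3)] = 0/12 = 0
  <chi_rho, chi_4> = (1/12)[1*(9)*conj(1) + 1*(3)*conj(-1) + 2*(3)*conj(-1) + 2*(3)*conj(1) + 3*(-3)*conj(-1) + 3*(-1)*conj(1)]
      = (1/12)[(9) + (-3) + (-6) + (6) + (9) + (-3)] = 12/12 = 1
  <chi_rho, chi_5> = (1/12)[1*(9)*conj(2) + 1*(3)*conj(-2) + 2*(3)*conj(1) + 2*(3)*conj(-1) + 3*(-3)*conj(0) + 3*(-1)*conj(0)]
      = (1/12)[(18) + (-6) + (6) + (-6) + (0) + (0)] = 12/12 = 1
  <chi_rho, chi_6> = (1/12)[1*(9)*conj(2) + 1*(3)*conj(2) + 2*(3)*conj(-1) + 2*(3)*conj(-1) + 3*(-3)*conj(0) + 3*(-1)*conj(0)]
      = (1/12)[(18) + (6) + (-6) + (-6) + (0) + (0)] = 12/12 = 1
Dimension check: dim(rho) = sum (mult * dim) = 1*1 + 3*1 + 0*1 + 1*1 + 1*2 + 1*2 = 9 = chi_rho(e) = 9.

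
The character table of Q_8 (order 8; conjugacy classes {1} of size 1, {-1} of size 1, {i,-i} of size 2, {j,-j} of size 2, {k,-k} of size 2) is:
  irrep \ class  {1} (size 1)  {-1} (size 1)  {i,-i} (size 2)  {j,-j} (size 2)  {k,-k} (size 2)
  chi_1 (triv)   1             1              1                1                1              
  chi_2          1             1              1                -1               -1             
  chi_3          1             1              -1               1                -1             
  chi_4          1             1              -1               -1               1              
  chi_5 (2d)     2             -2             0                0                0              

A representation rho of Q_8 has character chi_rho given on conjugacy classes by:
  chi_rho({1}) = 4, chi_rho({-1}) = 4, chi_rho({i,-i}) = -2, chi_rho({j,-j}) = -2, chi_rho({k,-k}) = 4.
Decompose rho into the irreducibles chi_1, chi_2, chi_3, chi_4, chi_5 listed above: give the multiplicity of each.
Multiplicities: chi_1: 1, chi_2: 0, chi_3: 0, chi_4: 3, chi_5: 0.

Reasoning: Use <chi_rho, chi> = (1/|G|) sum_C |C| * chi_rho(C) * conj(chi(C)) with |G| = 8 for each irreducible chi in the table:
  <chi_rho, chi_1> = (1/8)[1*(4)*conj(1) + 1*(4)*conj(1) + 2*(-2)*conj(1) + 2*(-2)*conj(1) + 2*(4)*conj(1)]
      = (1/8)[(4) + (4) + (-4) + (-4) + (8)] = 8/8 = 1
  <chi_rho, chi_2> = (1/8)[1*(4)*conj(1) + 1*(4)*conj(1) + 2*(-2)*conj(1) + 2*(-2)*conj(-1) + 2*(4)*conj(-1)]
      = (1/8)[(4) + (4) + (-4) + (4) + (-8)] = 0/8 = 0
  <chi_rho, chi_3> = (1/8)[1*(4)*conj(1) + 1*(4)*conj(1) + 2*(-2)*conj(-1) + 2*(-2)*conj(1) + 2*(4)*conj(-1)]
      = (1/8)[(4) + (4) + (4) + (-4) + (-8)] = 0/8 = 0
  <chi_rho, chi_4> = (1/8)[1*(4)*conj(1) + 1*(4)*conj(1) + 2*(-2)*conj(-1) + 2*(-2)*conj(-1) + 2*(4)*conj(1)]
      = (1/8)[(4) + (4) + (4) + (4) + (8)] = 24/8 = 3
  <chi_rho, chi_5> = (1/8)[1*(4)*conj(2) + 1*(4)*conj(-2) + 2*(-2)*conj(0) + 2*(-2)*conj(0) + 2*(4)*conj(0)]
      = (1/8)[(8) + (-8) + (0) + (0) + (0)] = 0/8 = 0
Dimension check: dim(rho) = sum (mult * dim) = 1*1 + 0*1 + 0*1 + 3*1 + 0*2 = 4 = chi_rho(e) = 4.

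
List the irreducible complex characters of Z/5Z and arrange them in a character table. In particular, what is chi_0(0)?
Character table of Z/5Z (irreps indexed chi_0,...,chi_4 with chi_k(m) = zeta_5^(k*m), zeta_5 = exp(2*pi*i/5)):
  irrep \ class  {0} (size 1)  {1} (size 1)    {2} (size 1)    {3} (size 1)    {4} (size 1)  
  chi_0          1             1               1               1               1             
  chi_1          1             exp(2*I*pi/5)   exp(4*I*pi/5)   exp(-4*I*pi/5)  exp(-2*I*pi/5)
  chi_2          1             exp(4*I*pi/5)   exp(-2*I*pi/5)  exp(2*I*pi/5)   exp(-4*I*pi/5)
  chi_3          1             exp(-4*I*pi/5)  exp(2*I*pi/5)   exp(-2*I*pi/5)  exp(4*I*pi/5) 
  chi_4          1             exp(-2*I*pi/5)  exp(-4*I*pi/5)  exp(4*I*pi/5)   exp(2*I*pi/5) 

Spot check: chi_0(0) = zeta_5^(0*0) = zeta_5^0 = 1.

Why: Z/5Z is abelian, so all 5 irreducible complex representations are 1-dimensional. They are given by chi_k(m) = zeta_5^(k*m) for k = 0,...,4. Row orthogonality: sum_m chi_k(m) conj(chi_l(m)) = 5 * [k = l].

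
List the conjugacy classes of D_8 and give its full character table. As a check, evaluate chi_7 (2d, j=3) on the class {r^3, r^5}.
Conjugacy classes: {e} of size 1, {r^4} of size 1, {r^1, r^7} of size 2, {r^2, r^6} of size 2, {r^3, r^5} of size 2, {s, sr^2, ...} of size 4, {sr, sr^3, ...} of size 4.
Character table:
  irrep \ class              {e} (size 1)  {r^4} (size 1)  {r^1, r^7} (size 2)  {r^2, r^6} (size 2)  {r^3, r^5} (size 2)  {s, sr^2, ...} (size 4)  {sr, sr^3, ...} (size 4)
  chi_1 (triv)               1             1               1                    1                    1                    1                        1                       
  chi_2 (sign: r->1, s->-1)  1             1               1                    1                    1                    -1                       -1                      
  chi_3 (r->-1, s->1)        1             1               -1                   1                    -1                   1                        -1                      
  chi_4 (r->-1, s->-1)       1             1               -1                   1                    -1                   -1                       1                       
  chi_5 (2d, j=1)            2             -2              sqrt(2)              0                    -sqrt(2)             0                        0                       
  chi_6 (2d, j=2)            2             2               0                    -2                   0                    0                        0                       
  chi_7 (2d, j=3)            2             -2              -sqrt(2)             0                    sqrt(2)              0                        0                       

Spot check: chi_7 (2d, j=3) on {r^3, r^5} = sqrt(2).

Proof sketch: D_8 has order 2*8 = 16 with 7 conjugacy classes, hence 7 irreducibles. Sum of squared dims 1 + 1 + 1 + 1 + 4 + 4 + 4 = 16 = |G|. Linear characters come from the abelianisation; the 2-dimensional irreps have character r^k -> 2*cos(2*pi*j*k/8), reflections -> 0.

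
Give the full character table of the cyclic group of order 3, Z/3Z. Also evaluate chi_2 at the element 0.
Character table of Z/3Z (irreps indexed chi_0,...,chi_2 with chi_k(m) = zeta_3^(k*m), zeta_3 = exp(2*pi*i/3)):
  irrep \ class  {0} (size 1)  {1} (size 1)    {2} (size 1)  
  chi_0          1             1               1             
  chi_1          1             exp(2*I*pi/3)   exp(-2*I*pi/3)
  chi_2          1             exp(-2*I*pi/3)  exp(2*I*pi/3) 

Spot check: chi_2(0) = zeta_3^(2*0) = zeta_3^0 = 1.

Reasoning: Z/3Z is abelian, so all 3 irreducible complex representations are 1-dimensional. They are given by chi_k(m) = zeta_3^(k*m) for k = 0,...,2. Row orthogonality: sum_m chi_k(m) conj(chi_l(m)) = 3 * [k = l].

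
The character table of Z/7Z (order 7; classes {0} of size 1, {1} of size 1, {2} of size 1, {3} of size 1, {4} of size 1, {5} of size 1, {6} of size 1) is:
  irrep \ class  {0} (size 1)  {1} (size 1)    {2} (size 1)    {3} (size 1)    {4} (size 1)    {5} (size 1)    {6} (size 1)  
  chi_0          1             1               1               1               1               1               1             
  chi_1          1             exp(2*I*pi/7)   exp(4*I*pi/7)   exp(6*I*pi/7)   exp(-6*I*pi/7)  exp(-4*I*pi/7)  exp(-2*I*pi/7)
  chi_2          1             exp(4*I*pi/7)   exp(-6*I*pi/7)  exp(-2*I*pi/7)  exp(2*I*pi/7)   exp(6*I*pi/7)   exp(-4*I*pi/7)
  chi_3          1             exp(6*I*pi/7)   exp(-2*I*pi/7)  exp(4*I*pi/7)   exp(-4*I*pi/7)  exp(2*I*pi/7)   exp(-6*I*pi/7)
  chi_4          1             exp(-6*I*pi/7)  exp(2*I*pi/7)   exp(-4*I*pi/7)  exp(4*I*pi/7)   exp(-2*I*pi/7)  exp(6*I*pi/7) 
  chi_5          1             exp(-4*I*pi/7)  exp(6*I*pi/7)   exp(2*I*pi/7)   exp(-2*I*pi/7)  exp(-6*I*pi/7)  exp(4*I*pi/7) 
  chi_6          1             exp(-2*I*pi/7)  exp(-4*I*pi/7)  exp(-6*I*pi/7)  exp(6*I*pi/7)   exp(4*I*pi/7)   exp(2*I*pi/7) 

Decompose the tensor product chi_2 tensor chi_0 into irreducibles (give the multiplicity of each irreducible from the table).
chi_2 tensor chi_0 = chi_2 (all other irreducibles have multiplicity 0).

Justification: The character of a tensor product is the pointwise product (chi_2 * chi_0)(C) = chi_2(C) * chi_0(C):
  {0}: (1)*(1), {1}: (exp(4*I*pi/7))*(1), {2}: (exp(-6*I*pi/7))*(1), {3}: (exp(-2*I*pi/7))*(1), {4}: (exp(2*I*pi/7))*(1), {5}: (exp(6*I*pi/7))*(1), {6}: (exp(-4*I*pi/7))*(1)
so (chi_2 * chi_0) takes values
  {0} -> 1, {1} -> exp(4*I*pi/7), {2} -> exp(-6*I*pi/7), {3} -> exp(-2*I*pi/7), {4} -> exp(2*I*pi/7), {5} -> exp(6*I*pi/7), {6} -> exp(-4*I*pi/7).
Now take the inner product of this character with each irreducible chi from the table, <chi_2*chi_0, chi> = (1/7) sum_C |C| (chi_2*chi_0)(C) conj(chi(C)):
  <chi_2*chi_0, chi_0> = (1/7)[1*(1)*conj(1) + 1*(exp(4*I*pi/7))*conj(1) + 1*(exp(-6*I*pi/7))*conj(1) + 1*(exp(-2*I*pi/7))*conj(1) + 1*(exp(2*I*pi/7))*conj(1) + 1*(exp(6*I*pi/7))*conj(1) + 1*(exp(-4*I*pi/7))*conj(1)]
      = (1/7)[(1) + (exp(4*I*pi/7)) + (exp(-6*I*pi/7)) + (exp(-2*I*pi/7)) + (exp(2*I*pi/7)) + (exp(6*I*pi/7)) + (exp(-4*I*pi/7))] = 0/7 = 0
  <chi_2*chi_0, chi_1> = (1/7)[1*(1)*conj(1) + 1*(exp(4*I*pi/7))*conj(exp(2*I*pi/7)) + 1*(exp(-6*I*pi/7))*conj(exp(4*I*pi/7)) + 1*(exp(-2*I*pi/7))*conj(exp(6*I*pi/7)) + 1*(exp(2*I*pi/7))*conj(exp(-6*I*pi/7)) + 1*(exp(6*I*pi/7))*conj(exp(-4*I*pi/7)) + 1*(exp(-4*I*pi/7))*conj(exp(-2*I*pi/7))]
      = (1/7)[(1) + (exp(2*I*pi/7)) + (exp(4*I*pi/7)) + (exp(6*I*pi/7)) + (exp(-6*I*pi/7)) + (exp(-4*I*pi/7)) + (exp(-2*I*pi/7))] = 0/7 = 0
  <chi_2*chi_0, chi_2> = (1/7)[1*(1)*conj(1) + 1*(exp(4*I*pi/7))*conj(exp(4*I*pi/7)) + 1*(exp(-6*I*pi/7))*conj(exp(-6*I*pi/7)) + 1*(exp(-2*I*pi/7))*conj(exp(-2*I*pi/7)) + 1*(exp(2*I*pi/7))*conj(exp(2*I*pi/7)) + 1*(exp(6*I*pi/7))*conj(exp(6*I*pi/7)) + 1*(exp(-4*I*pi/7))*conj(exp(-4*I*pi/7))]
      = (1/7)[(1) + (1) + (1) + (1) + (1) + (1) + (1)] = 7/7 = 1
  <chi_2*chi_0, chi_3> = (1/7)[1*(1)*conj(1) + 1*(exp(4*I*pi/7))*conj(exp(6*I*pi/7)) + 1*(exp(-6*I*pi/7))*conj(exp(-2*I*pi/7)) + 1*(exp(-2*I*pi/7))*conj(exp(4*I*pi/7)) + 1*(exp(2*I*pi/7))*conj(exp(-4*I*pi/7)) + 1*(exp(6*I*pi/7))*conj(exp(2*I*pi/7)) + 1*(exp(-4*I*pi/7))*conj(exp(-6*I*pi/7))]
      = (1/7)[(1) + (exp(-2*I*pi/7)) + (exp(-4*I*pi/7)) + (exp(-6*I*pi/7)) + (exp(6*I*pi/7)) + (exp(4*I*pi/7)) + (exp(2*I*pi/7))] = 0/7 = 0
  <chi_2*chi_0, chi_4> = (1/7)[1*(1)*conj(1) + 1*(exp(4*I*pi/7))*conj(exp(-6*I*pi/7)) + 1*(exp(-6*I*pi/7))*conj(exp(2*I*pi/7)) + 1*(exp(-2*I*pi/7))*conj(exp(-4*I*pi/7)) + 1*(exp(2*I*pi/7))*conj(exp(4*I*pi/7)) + 1*(exp(6*I*pi/7))*conj(exp(-2*I*pi/7)) + 1*(exp(-4*I*pi/7))*conj(exp(6*I*pi/7))]
      = (1/7)[(1) + (exp(-4*I*pi/7)) + (exp(6*I*pi/7)) + (exp(2*I*pi/7)) + (exp(-2*I*pi/7)) + (exp(-6*I*pi/7)) + (exp(4*I*pi/7))] = 0/7 = 0
  <chi_2*chi_0, chi_5> = (1/7)[1*(1)*conj(1) + 1*(exp(4*I*pi/7))*conj(exp(-4*I*pi/7)) + 1*(exp(-6*I*pi/7))*conj(exp(6*I*pi/7)) + 1*(exp(-2*I*pi/7))*conj(exp(2*I*pi/7)) + 1*(exp(2*I*pi/7))*conj(exp(-2*I*pi/7)) + 1*(exp(6*I*pi/7))*conj(exp(-6*I*pi/7)) + 1*(exp(-4*I*pi/7))*conj(exp(4*I*pi/7))]
      = (1/7)[(1) + (exp(-6*I*pi/7)) + (exp(2*I*pi/7)) + (exp(-4*I*pi/7)) + (exp(4*I*pi/7)) + (exp(-2*I*pi/7)) + (exp(6*I*pi/7))] = 0/7 = 0
  <chi_2*chi_0, chi_6> = (1/7)[1*(1)*conj(1) + 1*(exp(4*I*pi/7))*conj(exp(-2*I*pi/7)) + 1*(exp(-6*I*pi/7))*conj(exp(-4*I*pi/7)) + 1*(exp(-2*I*pi/7))*conj(exp(-6*I*pi/7)) + 1*(exp(2*I*pi/7))*conj(exp(6*I*pi/7)) + 1*(exp(6*I*pi/7))*conj(exp(4*I*pi/7)) + 1*(exp(-4*I*pi/7))*conj(exp(2*I*pi/7))]
      = (1/7)[(1) + (exp(6*I*pi/7)) + (exp(-2*I*pi/7)) + (exp(4*I*pi/7)) + (exp(-4*I*pi/7)) + (exp(2*I*pi/7)) + (exp(-6*I*pi/7))] = 0/7 = 0
(Exp terms are combined using exp(i*s)*conj(exp(i*t)) = exp(i*(s-t)), and sums of them are collapsed using the identity that for every m > 1 the m distinct m-th roots of unity sum to 0, e.g. 1 + exp(2*I*pi/3) + exp(-2*I*pi/3) = 0.)
Hence the multiplicities are chi_2: 1. Dimension check: dim(chi_2)*dim(chi_0) = 1*1 = 1 and sum (mult * dim) = 1*1 = 1.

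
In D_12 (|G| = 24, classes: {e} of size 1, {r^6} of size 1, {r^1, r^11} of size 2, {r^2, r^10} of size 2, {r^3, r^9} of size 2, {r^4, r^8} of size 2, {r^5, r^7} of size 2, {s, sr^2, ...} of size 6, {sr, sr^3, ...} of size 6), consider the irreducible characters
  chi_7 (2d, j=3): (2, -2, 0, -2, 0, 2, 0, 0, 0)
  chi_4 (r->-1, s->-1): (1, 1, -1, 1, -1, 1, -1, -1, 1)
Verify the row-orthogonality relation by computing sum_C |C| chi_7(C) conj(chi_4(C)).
Sum = 0; so <chi_7, chi_4> = 0 (distinct irreducibles are orthogonal).

Argument: Compute term by term over conjugacy classes (|C| * chi_7(C) * conj(chi_4(C))):
  1*(2)*conj(1) + 1*(-2)*conj(1) + 2*(0)*conj(-1) + 2*(-2)*conj(1) + 2*(0)*conj(-1) + 2*(2)*conj(1) + 2*(0)*conj(-1) + 6*(0)*conj(-1) + 6*(0)*conj(1)
  = (2) + (-2) + (0) + (-4) + (0) + (4) + (0) + (0) + (0)
  = 0.
Dividing by |G| = 24 gives 0/24 = 0, matching the row-orthogonality relation <chi_7, chi_4> = [chi_7 = chi_4].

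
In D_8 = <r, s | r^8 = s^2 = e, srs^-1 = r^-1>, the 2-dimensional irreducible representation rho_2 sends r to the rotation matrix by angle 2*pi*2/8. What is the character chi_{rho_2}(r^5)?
chi_{rho_2}(r^5) = 2*cos(2*pi*2*5/8) = 0

Proof sketch: rho_2(r^5) is rotation by angle 2*pi*2*5/8, whose trace is 2*cos(2*pi*2*5/8) = 0.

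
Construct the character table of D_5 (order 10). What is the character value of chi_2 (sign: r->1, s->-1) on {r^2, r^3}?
Conjugacy classes: {e} of size 1, {r^1, r^4} of size 2, {r^2, r^3} of size 2, {s, sr, ..., sr^4} of size 5.
Character table:
  irrep \ class              {e} (size 1)  {r^1, r^4} (size 2)  {r^2, r^3} (size 2)  {s, sr, ..., sr^4} (size 5)
  chi_1 (triv)               1             1                    1                    1                          
  chi_2 (sign: r->1, s->-1)  1             1                    1                    -1                         
  chi_3 (2d, j=1)            2             -1/2 + sqrt(5)/2     -sqrt(5)/2 - 1/2     0                          
  chi_4 (2d, j=2)            2             -sqrt(5)/2 - 1/2     -1/2 + sqrt(5)/2     0                          

Spot check: chi_2 (sign: r->1, s->-1) on {r^2, r^3} = 1.

Justification: D_5 has order 2*5 = 10 with 4 conjugacy classes, hence 4 irreducibles. Sum of squared dims 1 + 1 + 4 + 4 = 10 = |G|. Linear characters come from the abelianisation; the 2-dimensional irreps have character r^k -> 2*cos(2*pi*j*k/5), reflections -> 0.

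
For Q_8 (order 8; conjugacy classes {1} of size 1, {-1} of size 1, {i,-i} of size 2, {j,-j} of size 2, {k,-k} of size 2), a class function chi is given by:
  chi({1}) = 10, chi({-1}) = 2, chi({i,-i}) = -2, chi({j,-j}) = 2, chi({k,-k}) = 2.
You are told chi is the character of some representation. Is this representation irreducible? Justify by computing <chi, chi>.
Not irreducible (reducible): <chi, chi> = 16 > 1.

Reasoning: <chi, chi> = (1/|G|) sum_C |C| * |chi(C)|^2 = (1/8)[1*|10|^2 + 1*|2|^2 + 2*|-2|^2 + 2*|2|^2 + 2*|2|^2]
  = (1/8)[(100) + (4) + (8) + (8) + (8)] = 128/8 = 16.
A character is irreducible iff <chi, chi> = 1, so this representation is reducible.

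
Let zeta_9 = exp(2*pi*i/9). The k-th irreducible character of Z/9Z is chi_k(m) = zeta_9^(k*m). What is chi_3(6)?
chi_3(6) = zeta_9^18 = 1

Argument: chi_3(6) = zeta_9^(3*6) = zeta_9^18. Since zeta_9^9 = 1, this equals zeta_9^0 = exp(2*pi*i*0/9) = 1.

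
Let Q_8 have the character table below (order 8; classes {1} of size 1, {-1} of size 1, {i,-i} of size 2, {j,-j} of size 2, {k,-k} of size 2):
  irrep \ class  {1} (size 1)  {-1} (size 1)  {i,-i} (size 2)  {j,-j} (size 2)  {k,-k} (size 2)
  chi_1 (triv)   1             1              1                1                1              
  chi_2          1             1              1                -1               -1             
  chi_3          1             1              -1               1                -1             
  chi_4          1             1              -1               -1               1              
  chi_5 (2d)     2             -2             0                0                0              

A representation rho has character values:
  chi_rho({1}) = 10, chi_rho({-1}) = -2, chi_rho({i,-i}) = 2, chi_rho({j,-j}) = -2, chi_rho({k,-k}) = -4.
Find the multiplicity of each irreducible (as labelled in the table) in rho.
Multiplicities: chi_1: 0, chi_2: 3, chi_3: 1, chi_4: 0, chi_5: 3.

Derivation: Use <chi_rho, chi> = (1/|G|) sum_C |C| * chi_rho(C) * conj(chi(C)) with |G| = 8 for each irreducible chi in the table:
  <chi_rho, chi_1> = (1/8)[1*(10)*conj(1) + 1*(-2)*conj(1) + 2*(2)*conj(1) + 2*(-2)*conj(1) + 2*(-4)*conj(1)]
      = (1/8)[(10) + (-2) + (4) + (-4) + (-8)] = 0/8 = 0
  <chi_rho, chi_2> = (1/8)[1*(10)*conj(1) + 1*(-2)*conj(1) + 2*(2)*conj(1) + 2*(-2)*conj(-1) + 2*(-4)*conj(-1)]
      = (1/8)[(10) + (-2) + (4) + (4) + (8)] = 24/8 = 3
  <chi_rho, chi_3> = (1/8)[1*(10)*conj(1) + 1*(-2)*conj(1) + 2*(2)*conj(-1) + 2*(-2)*conj(1) + 2*(-4)*conj(-1)]
      = (1/8)[(10) + (-2) + (-4) + (-4) + (8)] = 8/8 = 1
  <chi_rho, chi_4> = (1/8)[1*(10)*conj(1) + 1*(-2)*conj(1) + 2*(2)*conj(-1) + 2*(-2)*conj(-1) + 2*(-4)*conj(1)]
      = (1/8)[(10) + (-2) + (-4) + (4) + (-8)] = 0/8 = 0
  <chi_rho, chi_5> = (1/8)[1*(10)*conj(2) + 1*(-2)*conj(-2) + 2*(2)*conj(0) + 2*(-2)*conj(0) + 2*(-4)*conj(0)]
      = (1/8)[(20) + (4) + (0) + (0) + (0)] = 24/8 = 3
Dimension check: dim(rho) = sum (mult * dim) = 0*1 + 3*1 + 1*1 + 0*1 + 3*2 = 10 = chi_rho(e) = 10.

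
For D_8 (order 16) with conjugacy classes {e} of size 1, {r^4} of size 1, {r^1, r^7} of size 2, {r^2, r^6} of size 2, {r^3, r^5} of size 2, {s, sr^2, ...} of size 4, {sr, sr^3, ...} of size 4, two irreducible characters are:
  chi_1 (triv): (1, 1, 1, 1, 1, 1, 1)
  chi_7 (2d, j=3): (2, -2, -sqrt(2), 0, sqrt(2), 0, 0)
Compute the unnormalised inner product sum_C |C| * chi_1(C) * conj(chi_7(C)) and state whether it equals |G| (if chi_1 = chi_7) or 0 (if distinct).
Sum = 0; so <chi_1, chi_7> = 0 (distinct irreducibles are orthogonal).

Compute term by term over conjugacy classes (|C| * chi_1(C) * conj(chi_7(C))):
  1*(1)*conj(2) + 1*(1)*conj(-2) + 2*(1)*conj(-sqrt(2)) + 2*(1)*conj(0) + 2*(1)*conj(sqrt(2)) + 4*(1)*conj(0) + 4*(1)*conj(0)
  = (2) + (-2) + (-2*sqrt(2)) + (0) + (2*sqrt(2)) + (0) + (0)
  = 0.
Dividing by |G| = 16 gives 0/16 = 0, matching the row-orthogonality relation <chi_1, chi_7> = [chi_1 = chi_7].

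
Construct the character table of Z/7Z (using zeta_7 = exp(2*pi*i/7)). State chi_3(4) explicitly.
Character table of Z/7Z (irreps indexed chi_0,...,chi_6 with chi_k(m) = zeta_7^(k*m), zeta_7 = exp(2*pi*i/7)):
  irrep \ class  {0} (size 1)  {1} (size 1)    {2} (size 1)    {3} (size 1)    {4} (size 1)    {5} (size 1)    {6} (size 1)  
  chi_0          1             1               1               1               1               1               1             
  chi_1          1             exp(2*I*pi/7)   exp(4*I*pi/7)   exp(6*I*pi/7)   exp(-6*I*pi/7)  exp(-4*I*pi/7)  exp(-2*I*pi/7)
  chi_2          1             exp(4*I*pi/7)   exp(-6*I*pi/7)  exp(-2*I*pi/7)  exp(2*I*pi/7)   exp(6*I*pi/7)   exp(-4*I*pi/7)
  chi_3          1             exp(6*I*pi/7)   exp(-2*I*pi/7)  exp(4*I*pi/7)   exp(-4*I*pi/7)  exp(2*I*pi/7)   exp(-6*I*pi/7)
  chi_4          1             exp(-6*I*pi/7)  exp(2*I*pi/7)   exp(-4*I*pi/7)  exp(4*I*pi/7)   exp(-2*I*pi/7)  exp(6*I*pi/7) 
  chi_5          1             exp(-4*I*pi/7)  exp(6*I*pi/7)   exp(2*I*pi/7)   exp(-2*I*pi/7)  exp(-6*I*pi/7)  exp(4*I*pi/7) 
  chi_6          1             exp(-2*I*pi/7)  exp(-4*I*pi/7)  exp(-6*I*pi/7)  exp(6*I*pi/7)   exp(4*I*pi/7)   exp(2*I*pi/7) 

Spot check: chi_3(4) = zeta_7^(3*4) = zeta_7^12 = exp(-4*I*pi/7).

Working: Z/7Z is abelian, so all 7 irreducible complex representations are 1-dimensional. They are given by chi_k(m) = zeta_7^(k*m) for k = 0,...,6. Row orthogonality: sum_m chi_k(m) conj(chi_l(m)) = 7 * [k = l].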